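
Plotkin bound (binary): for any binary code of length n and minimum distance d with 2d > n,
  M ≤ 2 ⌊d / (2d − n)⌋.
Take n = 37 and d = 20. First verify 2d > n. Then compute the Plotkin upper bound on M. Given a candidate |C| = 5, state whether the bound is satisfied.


Plotkin bound M ≤ 12; given |C| = 5 ≤ bound (satisfied).

Check applicability: 2d = 40, n = 37.
2d − n = 3 > 0, so Plotkin applies.
Compute d/(2d−n) = 20/3 ≈ 6.6667.
⌊d/(2d−n)⌋ = 6.
Plotkin bound: M ≤ 2·6 = 12.
Given |C| = 5, check: satisfied.
This |C| is below the Plotkin bound.


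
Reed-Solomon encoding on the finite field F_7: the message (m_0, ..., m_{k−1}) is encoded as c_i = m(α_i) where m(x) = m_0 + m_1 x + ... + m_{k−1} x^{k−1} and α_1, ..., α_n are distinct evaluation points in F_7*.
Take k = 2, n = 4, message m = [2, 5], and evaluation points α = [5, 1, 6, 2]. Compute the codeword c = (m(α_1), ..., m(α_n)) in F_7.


c = [6, 0, 4, 5]

Message polynomial: m(x) = 2 + 5·x (mod 7).
For each evaluation point α_i, compute m(α_i) mod 7:
  α_1 = 5: Horner steps 5 → 6, so m(5) = 6.
  α_2 = 1: Horner steps 5 → 0, so m(1) = 0.
  α_3 = 6: Horner steps 5 → 4, so m(6) = 4.
  α_4 = 2: Horner steps 5 → 5, so m(2) = 5.
Codeword c = [6, 0, 4, 5] ∈ F_7^4.


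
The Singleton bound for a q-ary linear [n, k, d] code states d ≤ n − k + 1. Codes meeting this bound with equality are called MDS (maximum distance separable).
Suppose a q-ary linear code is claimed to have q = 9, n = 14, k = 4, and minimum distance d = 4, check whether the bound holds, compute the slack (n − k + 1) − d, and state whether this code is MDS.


Singleton RHS = n − k + 1 = 11, slack = 7, bound satisfied, not MDS.

Singleton bound: d ≤ n − k + 1.
Here n = 14, k = 4, so n − k + 1 = 11.
Given d = 4, check d ≤ 11: YES.
Slack = (n − k + 1) − d = 7.
The code is NOT MDS (slack = 7 > 0).
Description: the claimed parameters are [14, 4, 4]_9; such a code would be non-MDS.


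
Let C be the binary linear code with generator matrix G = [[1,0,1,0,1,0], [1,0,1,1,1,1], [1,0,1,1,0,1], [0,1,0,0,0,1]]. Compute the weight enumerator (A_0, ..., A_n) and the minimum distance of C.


Weight distribution: A_0 = 1, A_1 = 1, A_2 = 4, A_3 = 4, A_4 = 3, A_5 = 3. Minimum distance d = 1.

Enumerate all 2^4 = 16 messages m ∈ F_2^4.
For each, compute codeword c = mG in F_2^6, then tally its weight.
  m = 0000 → c = 000000, weight = 0.
  m = 1000 → c = 101010, weight = 3.
  m = 0100 → c = 101111, weight = 5.
  m = 1100 → c = 000101, weight = 2.
  m = 0010 → c = 101101, weight = 4.
  m = 1010 → c = 000111, weight = 3.
  m = 0110 → c = 000010, weight = 1.
  m = 1110 → c = 101000, weight = 2.
  m = 0001 → c = 010001, weight = 2.
  m = 1001 → c = 111011, weight = 5.
  m = 0101 → c = 111110, weight = 5.
  m = 1101 → c = 010100, weight = 2.
  m = 0011 → c = 111100, weight = 4.
  m = 1011 → c = 010110, weight = 3.
  m = 0111 → c = 010011, weight = 3.
  m = 1111 → c = 111001, weight = 4.
Tally weights:
  weight 0: 1 codewords.
  weight 1: 1 codewords.
  weight 2: 4 codewords.
  weight 3: 4 codewords.
  weight 4: 3 codewords.
  weight 5: 3 codewords.
Minimum distance d = smallest w > 0 with A_w > 0 = 1.
Sanity: Σ A_w = 16 = 2^4 = 16 ✓.


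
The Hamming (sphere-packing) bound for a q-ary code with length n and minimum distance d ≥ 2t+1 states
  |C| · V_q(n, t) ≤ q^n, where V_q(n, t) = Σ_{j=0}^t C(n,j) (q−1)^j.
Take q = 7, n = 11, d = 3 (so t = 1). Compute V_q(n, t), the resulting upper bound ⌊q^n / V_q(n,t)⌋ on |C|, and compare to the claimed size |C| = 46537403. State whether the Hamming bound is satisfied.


V_q(n, t) = 67, q^n = 1977326743, Hamming bound = 29512339, |C| = 46537403 > bound (violated).

Step 1: Compute V_q(n, t) = Σ_{j=0}^1 C(n, j) (q−1)^j.
  j = 0: C(11,0)·(6)^0 = 1·1 = 1.
  j = 1: C(11,1)·(6)^1 = 11·6 = 66.
  V_q(n, t) = 1 + 66 = 67.
Step 2: q^n = 7^11 = 1977326743.
Step 3: Hamming bound ⌊q^n / V_q(n,t)⌋ = ⌊1977326743/67⌋ = 29512339.
Step 4: Compare |C| = 46537403 to 29512339: violated.
The claimed |C| lies above the Hamming bound, so no 7-ary code of length 11 with d ≥ 3 can have 46537403 codewords.


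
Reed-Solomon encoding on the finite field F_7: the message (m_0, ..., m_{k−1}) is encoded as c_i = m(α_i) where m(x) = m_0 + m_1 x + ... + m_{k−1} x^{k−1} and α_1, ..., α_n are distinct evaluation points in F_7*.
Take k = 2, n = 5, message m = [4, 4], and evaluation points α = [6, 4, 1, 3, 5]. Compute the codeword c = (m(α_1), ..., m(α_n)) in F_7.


c = [0, 6, 1, 2, 3]

Message polynomial: m(x) = 4 + 4·x (mod 7).
For each evaluation point α_i, compute m(α_i) mod 7:
  α_1 = 6: Horner steps 4 → 0, so m(6) = 0.
  α_2 = 4: Horner steps 4 → 6, so m(4) = 6.
  α_3 = 1: Horner steps 4 → 1, so m(1) = 1.
  α_4 = 3: Horner steps 4 → 2, so m(3) = 2.
  α_5 = 5: Horner steps 4 → 3, so m(5) = 3.
Codeword c = [0, 6, 1, 2, 3] ∈ F_7^5.


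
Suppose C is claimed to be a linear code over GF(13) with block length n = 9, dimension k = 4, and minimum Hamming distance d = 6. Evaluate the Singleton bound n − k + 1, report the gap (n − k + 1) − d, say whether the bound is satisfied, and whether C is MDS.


Singleton RHS = n − k + 1 = 6, slack = 0, bound satisfied, MDS.

Singleton bound: d ≤ n − k + 1.
Here n = 9, k = 4, so n − k + 1 = 6.
Given d = 6, check d ≤ 6: YES.
Slack = (n − k + 1) − d = 0.
The code is MDS (slack = 0).
Description: the claimed parameters are [9, 4, 6]_13; such a code would be MDS (meets Singleton bound).


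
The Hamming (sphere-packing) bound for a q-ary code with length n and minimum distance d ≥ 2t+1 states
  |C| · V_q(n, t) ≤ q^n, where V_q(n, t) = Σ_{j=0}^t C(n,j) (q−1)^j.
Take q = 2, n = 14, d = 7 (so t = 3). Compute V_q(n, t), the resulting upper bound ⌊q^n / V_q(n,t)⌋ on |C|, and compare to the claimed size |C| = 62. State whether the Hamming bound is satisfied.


V_q(n, t) = 470, q^n = 16384, Hamming bound = 34, |C| = 62 > bound (violated).

Step 1: Compute V_q(n, t) = Σ_{j=0}^3 C(n, j) (q−1)^j.
  j = 0: C(14,0)·(1)^0 = 1·1 = 1.
  j = 1: C(14,1)·(1)^1 = 14·1 = 14.
  j = 2: C(14,2)·(1)^2 = 91·1 = 91.
  j = 3: C(14,3)·(1)^3 = 364·1 = 364.
  V_q(n, t) = 1 + 14 + 91 + 364 = 470.
Step 2: q^n = 2^14 = 16384.
Step 3: Hamming bound ⌊q^n / V_q(n,t)⌋ = ⌊16384/470⌋ = 34.
Step 4: Compare |C| = 62 to 34: violated.
The claimed |C| lies above the Hamming bound, so no 2-ary code of length 14 with d ≥ 7 can have 62 codewords.


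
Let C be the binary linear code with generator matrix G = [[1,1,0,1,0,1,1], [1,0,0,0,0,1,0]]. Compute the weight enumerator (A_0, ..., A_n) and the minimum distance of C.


Weight distribution: A_0 = 1, A_2 = 1, A_3 = 1, A_5 = 1. Minimum distance d = 2.

Enumerate all 2^2 = 4 messages m ∈ F_2^2.
For each, compute codeword c = mG in F_2^7, then tally its weight.
  m = 00 → c = 0000000, weight = 0.
  m = 10 → c = 1101011, weight = 5.
  m = 01 → c = 1000010, weight = 2.
  m = 11 → c = 0101001, weight = 3.
Tally weights:
  weight 0: 1 codewords.
  weight 2: 1 codewords.
  weight 3: 1 codewords.
  weight 5: 1 codewords.
Minimum distance d = smallest w > 0 with A_w > 0 = 2.
Sanity: Σ A_w = 4 = 2^2 = 4 ✓.


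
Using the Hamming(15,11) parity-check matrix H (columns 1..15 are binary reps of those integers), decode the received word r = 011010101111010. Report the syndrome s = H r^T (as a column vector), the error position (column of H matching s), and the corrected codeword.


s = (1, 0, 0, 1)^T, error position = 9, corrected codeword c = 011010100111010

Compute s = H r^T mod 2 one row at a time:
  s_1 = 0 + 1 + 1 + 1 + 1 + 0 + 1 + 0 = 5 ≡ 1 (mod 2).
  s_2 = 0 + 1 + 0 + 1 + 1 + 0 + 1 + 0 = 4 ≡ 0 (mod 2).
  s_3 = 1 + 1 + 0 + 1 + 1 + 1 + 1 + 0 = 6 ≡ 0 (mod 2).
  s_4 = 0 + 1 + 1 + 1 + 1 + 1 + 0 + 0 = 5 ≡ 1 (mod 2).
s = (1, 0, 0, 1)^T — this equals column 9 of H (binary 1001), so error is at position 9.
Correct: flip bit 9 of r = 011010101111010 to get c = 011010100111010.


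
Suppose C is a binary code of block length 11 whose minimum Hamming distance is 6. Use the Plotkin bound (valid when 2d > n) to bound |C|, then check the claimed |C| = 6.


Plotkin bound M ≤ 12; given |C| = 6 ≤ bound (satisfied).

Check applicability: 2d = 12, n = 11.
2d − n = 1 > 0, so Plotkin applies.
Compute d/(2d−n) = 6/1 ≈ 6.0000.
⌊d/(2d−n)⌋ = 6.
Plotkin bound: M ≤ 2·6 = 12.
Given |C| = 6, check: satisfied.
This |C| is below the Plotkin bound.


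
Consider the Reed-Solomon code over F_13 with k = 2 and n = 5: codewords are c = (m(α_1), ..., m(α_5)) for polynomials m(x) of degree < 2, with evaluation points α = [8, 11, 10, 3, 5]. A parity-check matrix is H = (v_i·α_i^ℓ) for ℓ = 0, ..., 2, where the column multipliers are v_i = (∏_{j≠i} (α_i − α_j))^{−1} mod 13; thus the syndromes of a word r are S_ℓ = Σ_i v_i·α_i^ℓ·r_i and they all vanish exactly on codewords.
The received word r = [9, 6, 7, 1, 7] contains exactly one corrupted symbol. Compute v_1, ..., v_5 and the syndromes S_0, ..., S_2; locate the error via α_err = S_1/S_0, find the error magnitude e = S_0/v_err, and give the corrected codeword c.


S = (4, 7, 9), error at position 5, error magnitude e = 8, c = [9, 6, 7, 1, 12].

Step 1: column multipliers v_i = (∏_{j≠i}(α_i − α_j))^{−1} mod 13.
  i = 1 (α = 8): (8−11)(8−10)(8−3)(8−5) = (−3)·(−2)·5·3 = 90 ≡ 12, so v_1 = 12^{−1} = 12 (mod 13).
  i = 2 (α = 11): (11−8)(11−10)(11−3)(11−5) = 3·1·8·6 = 144 ≡ 1, so v_2 = 1^{−1} = 1 (mod 13).
  i = 3 (α = 10): (10−8)(10−11)(10−3)(10−5) = 2·(−1)·7·5 = −70 ≡ 8, so v_3 = 8^{−1} = 5 (mod 13).
  i = 4 (α = 3): (3−8)(3−11)(3−10)(3−5) = (−5)·(−8)·(−7)·(−2) = 560 ≡ 1, so v_4 = 1^{−1} = 1 (mod 13).
  i = 5 (α = 5): (5−8)(5−11)(5−10)(5−3) = (−3)·(−6)·(−5)·2 = −180 ≡ 2, so v_5 = 2^{−1} = 7 (mod 13).
  v = [12, 1, 5, 1, 7].
Step 2: syndromes of r = [9, 6, 7, 1, 7] (all sums mod 13).
  S_0 = Σ v_i r_i = 12·9 + 1·6 + 5·7 + 1·1 + 7·7 = 199 ≡ 4.
  S_1 = Σ v_i α_i r_i = 12·8·9 + 1·11·6 + 5·10·7 + 1·3·1 + 7·5·7 = 1528 ≡ 7.
  α_i^2 mod 13 = [12, 4, 9, 9, 12].
  S_2 = Σ v_i α_i^2 r_i = 12·12·9 + 1·4·6 + 5·9·7 + 1·9·1 + 7·12·7 = 2232 ≡ 9.
  S = (4, 7, 9) ≠ 0, so r is not a codeword (an error is present).
Step 3: locate the error. For a single error e at position i, S_ℓ = v_i·e·α_i^ℓ, so α_err = S_1/S_0.
  S_0^{−1} = 4^{−1} = 10 (mod 13), so α_err = 7·10 = 70 ≡ 5 = α_5. Error position i = 5.
  Consistency check: S_2/S_1 = 9·2 = 18 ≡ 5 = α_err ✓ (single-error assumption holds).
Step 4: error magnitude e = S_0/v_5 = S_0·∏_{j≠5}(α_5 − α_j) = 4·2 = 8 ≡ 8 (mod 13).
Step 5: correct position 5: c_5 = r_5 − e = 7 − 8 ≡ 12 (mod 13). Hence c = [9, 6, 7, 1, 12].
  Check: interpolating c through the α_i gives m(x) = 4 + 12·x (degree < 2) with m(α_i) = c_i for every i, so c is indeed a codeword.


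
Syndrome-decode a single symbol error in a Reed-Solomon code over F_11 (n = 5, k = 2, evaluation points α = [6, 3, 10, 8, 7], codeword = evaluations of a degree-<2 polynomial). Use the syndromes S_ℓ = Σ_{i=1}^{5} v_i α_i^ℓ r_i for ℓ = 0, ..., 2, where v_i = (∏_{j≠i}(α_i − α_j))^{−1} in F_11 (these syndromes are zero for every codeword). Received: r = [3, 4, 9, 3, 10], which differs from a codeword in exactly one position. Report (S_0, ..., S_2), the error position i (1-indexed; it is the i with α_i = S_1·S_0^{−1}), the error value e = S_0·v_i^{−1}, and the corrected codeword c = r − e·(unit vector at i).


S = (4, 10, 3), error at position 4, error magnitude e = 8, c = [3, 4, 9, 6, 10].

Step 1: column multipliers v_i = (∏_{j≠i}(α_i − α_j))^{−1} mod 11.
  i = 1 (α = 6): (6−3)(6−10)(6−8)(6−7) = 3·(−4)·(−2)·(−1) = −24 ≡ 9, so v_1 = 9^{−1} = 5 (mod 11).
  i = 2 (α = 3): (3−6)(3−10)(3−8)(3−7) = (−3)·(−7)·(−5)·(−4) = 420 ≡ 2, so v_2 = 2^{−1} = 6 (mod 11).
  i = 3 (α = 10): (10−6)(10−3)(10−8)(10−7) = 4·7·2·3 = 168 ≡ 3, so v_3 = 3^{−1} = 4 (mod 11).
  i = 4 (α = 8): (8−6)(8−3)(8−10)(8−7) = 2·5·(−2)·1 = −20 ≡ 2, so v_4 = 2^{−1} = 6 (mod 11).
  i = 5 (α = 7): (7−6)(7−3)(7−10)(7−8) = 1·4·(−3)·(−1) = 12 ≡ 1, so v_5 = 1^{−1} = 1 (mod 11).
  v = [5, 6, 4, 6, 1].
Step 2: syndromes of r = [3, 4, 9, 3, 10] (all sums mod 11).
  S_0 = Σ v_i r_i = 5·3 + 6·4 + 4·9 + 6·3 + 1·10 = 103 ≡ 4.
  S_1 = Σ v_i α_i r_i = 5·6·3 + 6·3·4 + 4·10·9 + 6·8·3 + 1·7·10 = 736 ≡ 10.
  α_i^2 mod 11 = [3, 9, 1, 9, 5].
  S_2 = Σ v_i α_i^2 r_i = 5·3·3 + 6·9·4 + 4·1·9 + 6·9·3 + 1·5·10 = 509 ≡ 3.
  S = (4, 10, 3) ≠ 0, so r is not a codeword (an error is present).
Step 3: locate the error. For a single error e at position i, S_ℓ = v_i·e·α_i^ℓ, so α_err = S_1/S_0.
  S_0^{−1} = 4^{−1} = 3 (mod 11), so α_err = 10·3 = 30 ≡ 8 = α_4. Error position i = 4.
  Consistency check: S_2/S_1 = 3·10 = 30 ≡ 8 = α_err ✓ (single-error assumption holds).
Step 4: error magnitude e = S_0/v_4 = S_0·∏_{j≠4}(α_4 − α_j) = 4·2 = 8 ≡ 8 (mod 11).
Step 5: correct position 4: c_4 = r_4 − e = 3 − 8 ≡ 6 (mod 11). Hence c = [3, 4, 9, 6, 10].
  Check: interpolating c through the α_i gives m(x) = 5 + 7·x (degree < 2) with m(α_i) = c_i for every i, so c is indeed a codeword.


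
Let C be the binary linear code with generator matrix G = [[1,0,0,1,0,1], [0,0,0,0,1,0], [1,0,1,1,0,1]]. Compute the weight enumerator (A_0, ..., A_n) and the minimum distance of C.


Weight distribution: A_0 = 1, A_1 = 2, A_2 = 1, A_3 = 1, A_4 = 2, A_5 = 1. Minimum distance d = 1.

Enumerate all 2^3 = 8 messages m ∈ F_2^3.
For each, compute codeword c = mG in F_2^6, then tally its weight.
  m = 000 → c = 000000, weight = 0.
  m = 100 → c = 100101, weight = 3.
  m = 010 → c = 000010, weight = 1.
  m = 110 → c = 100111, weight = 4.
  m = 001 → c = 101101, weight = 4.
  m = 101 → c = 001000, weight = 1.
  m = 011 → c = 101111, weight = 5.
  m = 111 → c = 001010, weight = 2.
Tally weights:
  weight 0: 1 codewords.
  weight 1: 2 codewords.
  weight 2: 1 codewords.
  weight 3: 1 codewords.
  weight 4: 2 codewords.
  weight 5: 1 codewords.
Minimum distance d = smallest w > 0 with A_w > 0 = 1.
Sanity: Σ A_w = 8 = 2^3 = 8 ✓.


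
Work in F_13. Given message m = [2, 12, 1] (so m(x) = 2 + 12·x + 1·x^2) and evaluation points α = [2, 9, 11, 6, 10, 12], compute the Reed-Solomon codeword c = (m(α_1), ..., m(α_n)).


c = [4, 9, 8, 6, 1, 4]

Message polynomial: m(x) = 2 + 12·x + 1·x^2 (mod 13).
For each evaluation point α_i, compute m(α_i) mod 13:
  α_1 = 2: Horner steps 1 → 1 → 4, so m(2) = 4.
  α_2 = 9: Horner steps 1 → 8 → 9, so m(9) = 9.
  α_3 = 11: Horner steps 1 → 10 → 8, so m(11) = 8.
  α_4 = 6: Horner steps 1 → 5 → 6, so m(6) = 6.
  α_5 = 10: Horner steps 1 → 9 → 1, so m(10) = 1.
  α_6 = 12: Horner steps 1 → 11 → 4, so m(12) = 4.
Codeword c = [4, 9, 8, 6, 1, 4] ∈ F_13^6.


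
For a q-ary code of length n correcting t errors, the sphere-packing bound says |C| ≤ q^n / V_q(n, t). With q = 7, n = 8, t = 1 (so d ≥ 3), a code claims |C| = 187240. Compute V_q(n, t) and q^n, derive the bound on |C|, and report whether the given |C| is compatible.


V_q(n, t) = 49, q^n = 5764801, Hamming bound = 117649, |C| = 187240 > bound (violated).

Step 1: Compute V_q(n, t) = Σ_{j=0}^1 C(n, j) (q−1)^j.
  j = 0: C(8,0)·(6)^0 = 1·1 = 1.
  j = 1: C(8,1)·(6)^1 = 8·6 = 48.
  V_q(n, t) = 1 + 48 = 49.
Step 2: q^n = 7^8 = 5764801.
Step 3: Hamming bound ⌊q^n / V_q(n,t)⌋ = ⌊5764801/49⌋ = 117649.
Step 4: Compare |C| = 187240 to 117649: violated.
The claimed |C| lies above the Hamming bound, so no 7-ary code of length 8 with d ≥ 3 can have 187240 codewords.


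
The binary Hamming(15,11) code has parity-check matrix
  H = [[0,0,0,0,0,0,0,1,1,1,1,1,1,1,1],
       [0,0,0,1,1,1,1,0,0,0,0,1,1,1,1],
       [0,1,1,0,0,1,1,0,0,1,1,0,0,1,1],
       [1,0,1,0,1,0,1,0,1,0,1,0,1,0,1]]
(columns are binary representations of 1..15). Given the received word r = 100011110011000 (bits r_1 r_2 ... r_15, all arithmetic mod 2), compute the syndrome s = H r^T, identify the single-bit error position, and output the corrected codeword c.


s = (1, 0, 1, 0)^T, error position = 10, corrected codeword c = 100011110111000

Compute s = H r^T mod 2 one row at a time:
  s_1 = 1 + 0 + 0 + 1 + 1 + 0 + 0 + 0 = 3 ≡ 1 (mod 2).
  s_2 = 0 + 1 + 1 + 1 + 1 + 0 + 0 + 0 = 4 ≡ 0 (mod 2).
  s_3 = 0 + 0 + 1 + 1 + 0 + 1 + 0 + 0 = 3 ≡ 1 (mod 2).
  s_4 = 1 + 0 + 1 + 1 + 0 + 1 + 0 + 0 = 4 ≡ 0 (mod 2).
s = (1, 0, 1, 0)^T — this equals column 10 of H (binary 1010), so error is at position 10.
Correct: flip bit 10 of r = 100011110011000 to get c = 100011110111000.


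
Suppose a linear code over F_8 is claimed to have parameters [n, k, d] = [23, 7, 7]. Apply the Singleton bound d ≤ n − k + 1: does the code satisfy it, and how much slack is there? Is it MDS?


Singleton RHS = n − k + 1 = 17, slack = 10, bound satisfied, not MDS.

Singleton bound: d ≤ n − k + 1.
Here n = 23, k = 7, so n − k + 1 = 17.
Given d = 7, check d ≤ 17: YES.
Slack = (n − k + 1) − d = 10.
The code is NOT MDS (slack = 10 > 0).
Description: the claimed parameters are [23, 7, 7]_8; such a code would be non-MDS.


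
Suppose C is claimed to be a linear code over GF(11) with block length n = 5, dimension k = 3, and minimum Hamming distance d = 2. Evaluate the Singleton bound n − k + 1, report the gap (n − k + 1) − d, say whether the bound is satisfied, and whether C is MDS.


Singleton RHS = n − k + 1 = 3, slack = 1, bound satisfied, not MDS.

Singleton bound: d ≤ n − k + 1.
Here n = 5, k = 3, so n − k + 1 = 3.
Given d = 2, check d ≤ 3: YES.
Slack = (n − k + 1) − d = 1.
The code is NOT MDS (slack = 1 > 0).
Description: the claimed parameters are [5, 3, 2]_11; such a code would be non-MDS.


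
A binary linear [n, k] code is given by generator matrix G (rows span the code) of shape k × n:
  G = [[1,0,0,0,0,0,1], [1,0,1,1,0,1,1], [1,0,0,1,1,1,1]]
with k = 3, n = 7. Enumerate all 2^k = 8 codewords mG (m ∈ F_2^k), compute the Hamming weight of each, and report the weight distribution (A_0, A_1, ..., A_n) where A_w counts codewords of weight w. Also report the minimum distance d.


Weight distribution: A_0 = 1, A_2 = 2, A_3 = 2, A_4 = 1, A_5 = 2. Minimum distance d = 2.

Enumerate all 2^3 = 8 messages m ∈ F_2^3.
For each, compute codeword c = mG in F_2^7, then tally its weight.
  m = 000 → c = 0000000, weight = 0.
  m = 100 → c = 1000001, weight = 2.
  m = 010 → c = 1011011, weight = 5.
  m = 110 → c = 0011010, weight = 3.
  m = 001 → c = 1001111, weight = 5.
  m = 101 → c = 0001110, weight = 3.
  m = 011 → c = 0010100, weight = 2.
  m = 111 → c = 1010101, weight = 4.
Tally weights:
  weight 0: 1 codewords.
  weight 2: 2 codewords.
  weight 3: 2 codewords.
  weight 4: 1 codewords.
  weight 5: 2 codewords.
Minimum distance d = smallest w > 0 with A_w > 0 = 2.
Sanity: Σ A_w = 8 = 2^3 = 8 ✓.


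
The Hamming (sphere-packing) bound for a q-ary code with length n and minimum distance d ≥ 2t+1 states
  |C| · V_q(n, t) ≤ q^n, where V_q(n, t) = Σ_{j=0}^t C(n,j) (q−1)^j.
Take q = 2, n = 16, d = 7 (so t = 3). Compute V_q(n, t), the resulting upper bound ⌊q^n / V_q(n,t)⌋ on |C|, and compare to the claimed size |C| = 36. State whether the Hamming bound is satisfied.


V_q(n, t) = 697, q^n = 65536, Hamming bound = 94, |C| = 36 ≤ bound (satisfied).

Step 1: Compute V_q(n, t) = Σ_{j=0}^3 C(n, j) (q−1)^j.
  j = 0: C(16,0)·(1)^0 = 1·1 = 1.
  j = 1: C(16,1)·(1)^1 = 16·1 = 16.
  j = 2: C(16,2)·(1)^2 = 120·1 = 120.
  j = 3: C(16,3)·(1)^3 = 560·1 = 560.
  V_q(n, t) = 1 + 16 + 120 + 560 = 697.
Step 2: q^n = 2^16 = 65536.
Step 3: Hamming bound ⌊q^n / V_q(n,t)⌋ = ⌊65536/697⌋ = 94.
Step 4: Compare |C| = 36 to 94: satisfied.
The claimed |C| lies below the Hamming bound.


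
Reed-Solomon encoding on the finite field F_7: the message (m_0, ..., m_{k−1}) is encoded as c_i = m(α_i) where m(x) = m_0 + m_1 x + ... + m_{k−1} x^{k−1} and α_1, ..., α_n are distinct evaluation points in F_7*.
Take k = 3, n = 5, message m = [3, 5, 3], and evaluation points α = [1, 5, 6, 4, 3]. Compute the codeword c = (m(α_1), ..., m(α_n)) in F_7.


c = [4, 5, 1, 1, 3]

Message polynomial: m(x) = 3 + 5·x + 3·x^2 (mod 7).
For each evaluation point α_i, compute m(α_i) mod 7:
  α_1 = 1: Horner steps 3 → 1 → 4, so m(1) = 4.
  α_2 = 5: Horner steps 3 → 6 → 5, so m(5) = 5.
  α_3 = 6: Horner steps 3 → 2 → 1, so m(6) = 1.
  α_4 = 4: Horner steps 3 → 3 → 1, so m(4) = 1.
  α_5 = 3: Horner steps 3 → 0 → 3, so m(3) = 3.
Codeword c = [4, 5, 1, 1, 3] ∈ F_7^5.


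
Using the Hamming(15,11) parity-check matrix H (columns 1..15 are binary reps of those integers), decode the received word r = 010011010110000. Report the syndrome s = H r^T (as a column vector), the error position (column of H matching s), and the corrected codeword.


s = (1, 0, 0, 0)^T, error position = 8, corrected codeword c = 010011000110000

Compute s = H r^T mod 2 one row at a time:
  s_1 = 1 + 0 + 1 + 1 + 0 + 0 + 0 + 0 = 3 ≡ 1 (mod 2).
  s_2 = 0 + 1 + 1 + 0 + 0 + 0 + 0 + 0 = 2 ≡ 0 (mod 2).
  s_3 = 1 + 0 + 1 + 0 + 1 + 1 + 0 + 0 = 4 ≡ 0 (mod 2).
  s_4 = 0 + 0 + 1 + 0 + 0 + 1 + 0 + 0 = 2 ≡ 0 (mod 2).
s = (1, 0, 0, 0)^T — this equals column 8 of H (binary 1000), so error is at position 8.
Correct: flip bit 8 of r = 010011010110000 to get c = 010011000110000.


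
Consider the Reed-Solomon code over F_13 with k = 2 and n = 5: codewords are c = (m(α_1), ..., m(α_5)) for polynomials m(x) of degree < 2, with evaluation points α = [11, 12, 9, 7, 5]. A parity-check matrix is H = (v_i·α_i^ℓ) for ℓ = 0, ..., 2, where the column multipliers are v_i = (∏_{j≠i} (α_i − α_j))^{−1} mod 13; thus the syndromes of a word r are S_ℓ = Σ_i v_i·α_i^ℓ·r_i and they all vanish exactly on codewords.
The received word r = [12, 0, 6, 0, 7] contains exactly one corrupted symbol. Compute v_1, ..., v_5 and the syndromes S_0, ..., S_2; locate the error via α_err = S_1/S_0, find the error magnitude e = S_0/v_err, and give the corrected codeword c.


S = (11, 2, 11), error at position 2, error magnitude e = 11, c = [12, 2, 6, 0, 7].

Step 1: column multipliers v_i = (∏_{j≠i}(α_i − α_j))^{−1} mod 13.
  i = 1 (α = 11): (11−12)(11−9)(11−7)(11−5) = (−1)·2·4·6 = −48 ≡ 4, so v_1 = 4^{−1} = 10 (mod 13).
  i = 2 (α = 12): (12−11)(12−9)(12−7)(12−5) = 1·3·5·7 = 105 ≡ 1, so v_2 = 1^{−1} = 1 (mod 13).
  i = 3 (α = 9): (9−11)(9−12)(9−7)(9−5) = (−2)·(−3)·2·4 = 48 ≡ 9, so v_3 = 9^{−1} = 3 (mod 13).
  i = 4 (α = 7): (7−11)(7−12)(7−9)(7−5) = (−4)·(−5)·(−2)·2 = −80 ≡ 11, so v_4 = 11^{−1} = 6 (mod 13).
  i = 5 (α = 5): (5−11)(5−12)(5−9)(5−7) = (−6)·(−7)·(−4)·(−2) = 336 ≡ 11, so v_5 = 11^{−1} = 6 (mod 13).
  v = [10, 1, 3, 6, 6].
Step 2: syndromes of r = [12, 0, 6, 0, 7] (all sums mod 13).
  S_0 = Σ v_i r_i = 10·12 + 1·0 + 3·6 + 6·0 + 6·7 = 180 ≡ 11.
  S_1 = Σ v_i α_i r_i = 10·11·12 + 1·12·0 + 3·9·6 + 6·7·0 + 6·5·7 = 1692 ≡ 2.
  α_i^2 mod 13 = [4, 1, 3, 10, 12].
  S_2 = Σ v_i α_i^2 r_i = 10·4·12 + 1·1·0 + 3·3·6 + 6·10·0 + 6·12·7 = 1038 ≡ 11.
  S = (11, 2, 11) ≠ 0, so r is not a codeword (an error is present).
Step 3: locate the error. For a single error e at position i, S_ℓ = v_i·e·α_i^ℓ, so α_err = S_1/S_0.
  S_0^{−1} = 11^{−1} = 6 (mod 13), so α_err = 2·6 = 12 ≡ 12 = α_2. Error position i = 2.
  Consistency check: S_2/S_1 = 11·7 = 77 ≡ 12 = α_err ✓ (single-error assumption holds).
Step 4: error magnitude e = S_0/v_2 = S_0·∏_{j≠2}(α_2 − α_j) = 11·1 = 11 ≡ 11 (mod 13).
Step 5: correct position 2: c_2 = r_2 − e = 0 − 11 ≡ 2 (mod 13). Hence c = [12, 2, 6, 0, 7].
  Check: interpolating c through the α_i gives m(x) = 5 + 3·x (degree < 2) with m(α_i) = c_i for every i, so c is indeed a codeword.


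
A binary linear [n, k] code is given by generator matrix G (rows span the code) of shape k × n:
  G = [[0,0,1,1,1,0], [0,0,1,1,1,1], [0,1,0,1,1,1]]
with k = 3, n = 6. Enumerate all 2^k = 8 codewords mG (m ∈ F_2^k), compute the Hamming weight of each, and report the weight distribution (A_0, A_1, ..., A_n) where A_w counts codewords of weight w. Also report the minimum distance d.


Weight distribution: A_0 = 1, A_1 = 1, A_2 = 1, A_3 = 3, A_4 = 2. Minimum distance d = 1.

Enumerate all 2^3 = 8 messages m ∈ F_2^3.
For each, compute codeword c = mG in F_2^6, then tally its weight.
  m = 000 → c = 000000, weight = 0.
  m = 100 → c = 001110, weight = 3.
  m = 010 → c = 001111, weight = 4.
  m = 110 → c = 000001, weight = 1.
  m = 001 → c = 010111, weight = 4.
  m = 101 → c = 011001, weight = 3.
  m = 011 → c = 011000, weight = 2.
  m = 111 → c = 010110, weight = 3.
Tally weights:
  weight 0: 1 codewords.
  weight 1: 1 codewords.
  weight 2: 1 codewords.
  weight 3: 3 codewords.
  weight 4: 2 codewords.
Minimum distance d = smallest w > 0 with A_w > 0 = 1.
Sanity: Σ A_w = 8 = 2^3 = 8 ✓.


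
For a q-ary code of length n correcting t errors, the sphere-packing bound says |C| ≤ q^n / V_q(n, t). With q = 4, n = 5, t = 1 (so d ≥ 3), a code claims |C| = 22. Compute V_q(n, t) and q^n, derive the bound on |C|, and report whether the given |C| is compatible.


V_q(n, t) = 16, q^n = 1024, Hamming bound = 64, |C| = 22 ≤ bound (satisfied).

Step 1: Compute V_q(n, t) = Σ_{j=0}^1 C(n, j) (q−1)^j.
  j = 0: C(5,0)·(3)^0 = 1·1 = 1.
  j = 1: C(5,1)·(3)^1 = 5·3 = 15.
  V_q(n, t) = 1 + 15 = 16.
Step 2: q^n = 4^5 = 1024.
Step 3: Hamming bound ⌊q^n / V_q(n,t)⌋ = ⌊1024/16⌋ = 64.
Step 4: Compare |C| = 22 to 64: satisfied.
The claimed |C| lies below the Hamming bound.


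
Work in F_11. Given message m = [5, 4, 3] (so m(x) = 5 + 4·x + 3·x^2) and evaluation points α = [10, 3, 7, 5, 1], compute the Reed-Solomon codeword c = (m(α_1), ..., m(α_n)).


c = [4, 0, 4, 1, 1]

Message polynomial: m(x) = 5 + 4·x + 3·x^2 (mod 11).
For each evaluation point α_i, compute m(α_i) mod 11:
  α_1 = 10: Horner steps 3 → 1 → 4, so m(10) = 4.
  α_2 = 3: Horner steps 3 → 2 → 0, so m(3) = 0.
  α_3 = 7: Horner steps 3 → 3 → 4, so m(7) = 4.
  α_4 = 5: Horner steps 3 → 8 → 1, so m(5) = 1.
  α_5 = 1: Horner steps 3 → 7 → 1, so m(1) = 1.
Codeword c = [4, 0, 4, 1, 1] ∈ F_11^5.


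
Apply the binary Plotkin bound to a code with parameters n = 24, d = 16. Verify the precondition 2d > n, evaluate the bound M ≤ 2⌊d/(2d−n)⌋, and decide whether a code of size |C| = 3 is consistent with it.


Plotkin bound M ≤ 4; given |C| = 3 ≤ bound (satisfied).

Check applicability: 2d = 32, n = 24.
2d − n = 8 > 0, so Plotkin applies.
Compute d/(2d−n) = 16/8 ≈ 2.0000.
⌊d/(2d−n)⌋ = 2.
Plotkin bound: M ≤ 2·2 = 4.
Given |C| = 3, check: satisfied.
This |C| is below the Plotkin bound.


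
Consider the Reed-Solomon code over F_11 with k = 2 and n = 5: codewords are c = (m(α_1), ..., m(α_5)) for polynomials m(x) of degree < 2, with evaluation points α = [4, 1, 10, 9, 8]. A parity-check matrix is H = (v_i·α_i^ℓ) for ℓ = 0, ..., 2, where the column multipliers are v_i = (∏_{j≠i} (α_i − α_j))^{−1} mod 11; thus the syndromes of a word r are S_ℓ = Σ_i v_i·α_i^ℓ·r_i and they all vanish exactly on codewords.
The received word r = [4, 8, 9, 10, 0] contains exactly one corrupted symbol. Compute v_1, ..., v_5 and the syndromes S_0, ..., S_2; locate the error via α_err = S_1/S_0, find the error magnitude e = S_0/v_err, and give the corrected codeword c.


S = (9, 9, 9), error at position 2, error magnitude e = 1, c = [4, 7, 9, 10, 0].

Step 1: column multipliers v_i = (∏_{j≠i}(α_i − α_j))^{−1} mod 11.
  i = 1 (α = 4): (4−1)(4−10)(4−9)(4−8) = 3·(−6)·(−5)·(−4) = −360 ≡ 3, so v_1 = 3^{−1} = 4 (mod 11).
  i = 2 (α = 1): (1−4)(1−10)(1−9)(1−8) = (−3)·(−9)·(−8)·(−7) = 1512 ≡ 5, so v_2 = 5^{−1} = 9 (mod 11).
  i = 3 (α = 10): (10−4)(10−1)(10−9)(10−8) = 6·9·1·2 = 108 ≡ 9, so v_3 = 9^{−1} = 5 (mod 11).
  i = 4 (α = 9): (9−4)(9−1)(9−10)(9−8) = 5·8·(−1)·1 = −40 ≡ 4, so v_4 = 4^{−1} = 3 (mod 11).
  i = 5 (α = 8): (8−4)(8−1)(8−10)(8−9) = 4·7·(−2)·(−1) = 56 ≡ 1, so v_5 = 1^{−1} = 1 (mod 11).
  v = [4, 9, 5, 3, 1].
Step 2: syndromes of r = [4, 8, 9, 10, 0] (all sums mod 11).
  S_0 = Σ v_i r_i = 4·4 + 9·8 + 5·9 + 3·10 + 1·0 = 163 ≡ 9.
  S_1 = Σ v_i α_i r_i = 4·4·4 + 9·1·8 + 5·10·9 + 3·9·10 + 1·8·0 = 856 ≡ 9.
  α_i^2 mod 11 = [5, 1, 1, 4, 9].
  S_2 = Σ v_i α_i^2 r_i = 4·5·4 + 9·1·8 + 5·1·9 + 3·4·10 + 1·9·0 = 317 ≡ 9.
  S = (9, 9, 9) ≠ 0, so r is not a codeword (an error is present).
Step 3: locate the error. For a single error e at position i, S_ℓ = v_i·e·α_i^ℓ, so α_err = S_1/S_0.
  S_0^{−1} = 9^{−1} = 5 (mod 11), so α_err = 9·5 = 45 ≡ 1 = α_2. Error position i = 2.
  Consistency check: S_2/S_1 = 9·5 = 45 ≡ 1 = α_err ✓ (single-error assumption holds).
Step 4: error magnitude e = S_0/v_2 = S_0·∏_{j≠2}(α_2 − α_j) = 9·5 = 45 ≡ 1 (mod 11).
Step 5: correct position 2: c_2 = r_2 − e = 8 − 1 ≡ 7 (mod 11). Hence c = [4, 7, 9, 10, 0].
  Check: interpolating c through the α_i gives m(x) = 8 + 10·x (degree < 2) with m(α_i) = c_i for every i, so c is indeed a codeword.


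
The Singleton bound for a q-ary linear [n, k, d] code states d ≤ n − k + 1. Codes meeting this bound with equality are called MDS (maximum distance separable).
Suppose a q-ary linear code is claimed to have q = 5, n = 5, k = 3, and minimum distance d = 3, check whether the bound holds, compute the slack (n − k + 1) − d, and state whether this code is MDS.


Singleton RHS = n − k + 1 = 3, slack = 0, bound satisfied, MDS.

Singleton bound: d ≤ n − k + 1.
Here n = 5, k = 3, so n − k + 1 = 3.
Given d = 3, check d ≤ 3: YES.
Slack = (n − k + 1) − d = 0.
The code is MDS (slack = 0).
Description: the claimed parameters are [5, 3, 3]_5; such a code would be MDS (meets Singleton bound).


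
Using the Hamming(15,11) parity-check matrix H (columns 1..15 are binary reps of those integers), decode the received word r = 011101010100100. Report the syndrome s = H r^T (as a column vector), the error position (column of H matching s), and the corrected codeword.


s = (1, 1, 0, 0)^T, error position = 12, corrected codeword c = 011101010101100

Compute s = H r^T mod 2 one row at a time:
  s_1 = 1 + 0 + 1 + 0 + 0 + 1 + 0 + 0 = 3 ≡ 1 (mod 2).
  s_2 = 1 + 0 + 1 + 0 + 0 + 1 + 0 + 0 = 3 ≡ 1 (mod 2).
  s_3 = 1 + 1 + 1 + 0 + 1 + 0 + 0 + 0 = 4 ≡ 0 (mod 2).
  s_4 = 0 + 1 + 0 + 0 + 0 + 0 + 1 + 0 = 2 ≡ 0 (mod 2).
s = (1, 1, 0, 0)^T — this equals column 12 of H (binary 1100), so error is at position 12.
Correct: flip bit 12 of r = 011101010100100 to get c = 011101010101100.


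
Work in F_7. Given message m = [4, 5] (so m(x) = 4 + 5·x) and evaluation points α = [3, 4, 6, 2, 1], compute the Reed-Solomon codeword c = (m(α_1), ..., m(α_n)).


c = [5, 3, 6, 0, 2]

Message polynomial: m(x) = 4 + 5·x (mod 7).
For each evaluation point α_i, compute m(α_i) mod 7:
  α_1 = 3: Horner steps 5 → 5, so m(3) = 5.
  α_2 = 4: Horner steps 5 → 3, so m(4) = 3.
  α_3 = 6: Horner steps 5 → 6, so m(6) = 6.
  α_4 = 2: Horner steps 5 → 0, so m(2) = 0.
  α_5 = 1: Horner steps 5 → 2, so m(1) = 2.
Codeword c = [5, 3, 6, 0, 2] ∈ F_7^5.


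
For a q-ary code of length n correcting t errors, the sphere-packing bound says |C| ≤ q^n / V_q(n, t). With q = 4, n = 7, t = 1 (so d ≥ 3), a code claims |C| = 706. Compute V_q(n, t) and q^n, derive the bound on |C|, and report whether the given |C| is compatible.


V_q(n, t) = 22, q^n = 16384, Hamming bound = 744, |C| = 706 ≤ bound (satisfied).

Step 1: Compute V_q(n, t) = Σ_{j=0}^1 C(n, j) (q−1)^j.
  j = 0: C(7,0)·(3)^0 = 1·1 = 1.
  j = 1: C(7,1)·(3)^1 = 7·3 = 21.
  V_q(n, t) = 1 + 21 = 22.
Step 2: q^n = 4^7 = 16384.
Step 3: Hamming bound ⌊q^n / V_q(n,t)⌋ = ⌊16384/22⌋ = 744.
Step 4: Compare |C| = 706 to 744: satisfied.
The claimed |C| lies below the Hamming bound.


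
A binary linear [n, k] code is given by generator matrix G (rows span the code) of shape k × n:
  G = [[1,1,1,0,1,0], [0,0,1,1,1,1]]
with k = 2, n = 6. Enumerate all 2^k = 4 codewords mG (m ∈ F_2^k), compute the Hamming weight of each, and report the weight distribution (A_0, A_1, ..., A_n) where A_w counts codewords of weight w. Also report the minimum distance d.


Weight distribution: A_0 = 1, A_4 = 3. Minimum distance d = 4.

Enumerate all 2^2 = 4 messages m ∈ F_2^2.
For each, compute codeword c = mG in F_2^6, then tally its weight.
  m = 00 → c = 000000, weight = 0.
  m = 10 → c = 111010, weight = 4.
  m = 01 → c = 001111, weight = 4.
  m = 11 → c = 110101, weight = 4.
Tally weights:
  weight 0: 1 codewords.
  weight 4: 3 codewords.
Minimum distance d = smallest w > 0 with A_w > 0 = 4.
Sanity: Σ A_w = 4 = 2^2 = 4 ✓.


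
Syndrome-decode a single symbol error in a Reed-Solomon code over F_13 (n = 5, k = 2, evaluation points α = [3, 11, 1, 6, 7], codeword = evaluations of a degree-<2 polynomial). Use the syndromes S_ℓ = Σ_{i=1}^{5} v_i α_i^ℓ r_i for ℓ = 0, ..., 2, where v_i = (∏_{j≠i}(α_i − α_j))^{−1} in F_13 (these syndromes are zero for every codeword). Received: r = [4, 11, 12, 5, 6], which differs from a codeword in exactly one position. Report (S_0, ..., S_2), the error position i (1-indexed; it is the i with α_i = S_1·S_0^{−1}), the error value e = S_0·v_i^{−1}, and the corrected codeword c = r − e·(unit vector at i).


S = (12, 6, 3), error at position 5, error magnitude e = 5, c = [4, 11, 12, 5, 1].

Step 1: column multipliers v_i = (∏_{j≠i}(α_i − α_j))^{−1} mod 13.
  i = 1 (α = 3): (3−11)(3−1)(3−6)(3−7) = (−8)·2·(−3)·(−4) = −192 ≡ 3, so v_1 = 3^{−1} = 9 (mod 13).
  i = 2 (α = 11): (11−3)(11−1)(11−6)(11−7) = 8·10·5·4 = 1600 ≡ 1, so v_2 = 1^{−1} = 1 (mod 13).
  i = 3 (α = 1): (1−3)(1−11)(1−6)(1−7) = (−2)·(−10)·(−5)·(−6) = 600 ≡ 2, so v_3 = 2^{−1} = 7 (mod 13).
  i = 4 (α = 6): (6−3)(6−11)(6−1)(6−7) = 3·(−5)·5·(−1) = 75 ≡ 10, so v_4 = 10^{−1} = 4 (mod 13).
  i = 5 (α = 7): (7−3)(7−11)(7−1)(7−6) = 4·(−4)·6·1 = −96 ≡ 8, so v_5 = 8^{−1} = 5 (mod 13).
  v = [9, 1, 7, 4, 5].
Step 2: syndromes of r = [4, 11, 12, 5, 6] (all sums mod 13).
  S_0 = Σ v_i r_i = 9·4 + 1·11 + 7·12 + 4·5 + 5·6 = 181 ≡ 12.
  S_1 = Σ v_i α_i r_i = 9·3·4 + 1·11·11 + 7·1·12 + 4·6·5 + 5·7·6 = 643 ≡ 6.
  α_i^2 mod 13 = [9, 4, 1, 10, 10].
  S_2 = Σ v_i α_i^2 r_i = 9·9·4 + 1·4·11 + 7·1·12 + 4·10·5 + 5·10·6 = 952 ≡ 3.
  S = (12, 6, 3) ≠ 0, so r is not a codeword (an error is present).
Step 3: locate the error. For a single error e at position i, S_ℓ = v_i·e·α_i^ℓ, so α_err = S_1/S_0.
  S_0^{−1} = 12^{−1} = 12 (mod 13), so α_err = 6·12 = 72 ≡ 7 = α_5. Error position i = 5.
  Consistency check: S_2/S_1 = 3·11 = 33 ≡ 7 = α_err ✓ (single-error assumption holds).
Step 4: error magnitude e = S_0/v_5 = S_0·∏_{j≠5}(α_5 − α_j) = 12·8 = 96 ≡ 5 (mod 13).
Step 5: correct position 5: c_5 = r_5 − e = 6 − 5 ≡ 1 (mod 13). Hence c = [4, 11, 12, 5, 1].
  Check: interpolating c through the α_i gives m(x) = 3 + 9·x (degree < 2) with m(α_i) = c_i for every i, so c is indeed a codeword.


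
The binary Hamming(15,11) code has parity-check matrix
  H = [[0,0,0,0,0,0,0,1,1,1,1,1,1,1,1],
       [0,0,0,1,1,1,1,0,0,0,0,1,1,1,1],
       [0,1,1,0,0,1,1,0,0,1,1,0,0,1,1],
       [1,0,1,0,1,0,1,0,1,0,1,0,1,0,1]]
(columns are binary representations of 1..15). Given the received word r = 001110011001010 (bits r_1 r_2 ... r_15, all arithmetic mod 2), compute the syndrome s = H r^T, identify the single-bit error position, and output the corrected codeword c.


s = (0, 0, 0, 1)^T, error position = 1, corrected codeword c = 101110011001010

Compute s = H r^T mod 2 one row at a time:
  s_1 = 1 + 1 + 0 + 0 + 1 + 0 + 1 + 0 = 4 ≡ 0 (mod 2).
  s_2 = 1 + 1 + 0 + 0 + 1 + 0 + 1 + 0 = 4 ≡ 0 (mod 2).
  s_3 = 0 + 1 + 0 + 0 + 0 + 0 + 1 + 0 = 2 ≡ 0 (mod 2).
  s_4 = 0 + 1 + 1 + 0 + 1 + 0 + 0 + 0 = 3 ≡ 1 (mod 2).
s = (0, 0, 0, 1)^T — this equals column 1 of H (binary 0001), so error is at position 1.
Correct: flip bit 1 of r = 001110011001010 to get c = 101110011001010.


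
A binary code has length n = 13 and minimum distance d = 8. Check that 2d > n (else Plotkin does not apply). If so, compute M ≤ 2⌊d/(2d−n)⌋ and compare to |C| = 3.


Plotkin bound M ≤ 4; given |C| = 3 ≤ bound (satisfied).

Check applicability: 2d = 16, n = 13.
2d − n = 3 > 0, so Plotkin applies.
Compute d/(2d−n) = 8/3 ≈ 2.6667.
⌊d/(2d−n)⌋ = 2.
Plotkin bound: M ≤ 2·2 = 4.
Given |C| = 3, check: satisfied.
This |C| is below the Plotkin bound.


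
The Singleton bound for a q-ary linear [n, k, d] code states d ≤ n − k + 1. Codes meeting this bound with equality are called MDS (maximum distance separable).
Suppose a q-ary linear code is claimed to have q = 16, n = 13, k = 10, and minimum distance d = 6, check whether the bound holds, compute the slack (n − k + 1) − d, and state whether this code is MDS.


Singleton RHS = n − k + 1 = 4, slack = -2, bound violated (no such code; not MDS).

Singleton bound: d ≤ n − k + 1.
Here n = 13, k = 10, so n − k + 1 = 4.
Given d = 6, check d ≤ 4: NO.
Slack = (n − k + 1) − d = -2.
The slack is negative: d = 6 exceeds n − k + 1 = 4 by 2, so the Singleton bound is violated and no linear [13, 10, 6]_16 code can exist. In particular it is not MDS (MDS requires d = n − k + 1 exactly).
Description: the claimed parameters are [13, 10, 6]_16; such a code would be impossible (violates the Singleton bound).


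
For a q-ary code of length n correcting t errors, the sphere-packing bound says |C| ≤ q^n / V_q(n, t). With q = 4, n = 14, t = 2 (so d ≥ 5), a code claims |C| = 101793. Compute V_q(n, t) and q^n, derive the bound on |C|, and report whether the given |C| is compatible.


V_q(n, t) = 862, q^n = 268435456, Hamming bound = 311410, |C| = 101793 ≤ bound (satisfied).

Step 1: Compute V_q(n, t) = Σ_{j=0}^2 C(n, j) (q−1)^j.
  j = 0: C(14,0)·(3)^0 = 1·1 = 1.
  j = 1: C(14,1)·(3)^1 = 14·3 = 42.
  j = 2: C(14,2)·(3)^2 = 91·9 = 819.
  V_q(n, t) = 1 + 42 + 819 = 862.
Step 2: q^n = 4^14 = 268435456.
Step 3: Hamming bound ⌊q^n / V_q(n,t)⌋ = ⌊268435456/862⌋ = 311410.
Step 4: Compare |C| = 101793 to 311410: satisfied.
The claimed |C| lies below the Hamming bound.


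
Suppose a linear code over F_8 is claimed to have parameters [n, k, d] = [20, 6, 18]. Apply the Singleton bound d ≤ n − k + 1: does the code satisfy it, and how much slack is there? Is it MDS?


Singleton RHS = n − k + 1 = 15, slack = -3, bound violated (no such code; not MDS).

Singleton bound: d ≤ n − k + 1.
Here n = 20, k = 6, so n − k + 1 = 15.
Given d = 18, check d ≤ 15: NO.
Slack = (n − k + 1) − d = -3.
The slack is negative: d = 18 exceeds n − k + 1 = 15 by 3, so the Singleton bound is violated and no linear [20, 6, 18]_8 code can exist. In particular it is not MDS (MDS requires d = n − k + 1 exactly).
Description: the claimed parameters are [20, 6, 18]_8; such a code would be impossible (violates the Singleton bound).


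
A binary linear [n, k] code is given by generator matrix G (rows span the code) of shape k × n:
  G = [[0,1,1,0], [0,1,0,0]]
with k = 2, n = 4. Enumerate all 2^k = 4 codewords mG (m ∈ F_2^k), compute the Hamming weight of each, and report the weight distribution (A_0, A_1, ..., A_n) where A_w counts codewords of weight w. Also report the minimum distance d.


Weight distribution: A_0 = 1, A_1 = 2, A_2 = 1. Minimum distance d = 1.

Enumerate all 2^2 = 4 messages m ∈ F_2^2.
For each, compute codeword c = mG in F_2^4, then tally its weight.
  m = 00 → c = 0000, weight = 0.
  m = 10 → c = 0110, weight = 2.
  m = 01 → c = 0100, weight = 1.
  m = 11 → c = 0010, weight = 1.
Tally weights:
  weight 0: 1 codewords.
  weight 1: 2 codewords.
  weight 2: 1 codewords.
Minimum distance d = smallest w > 0 with A_w > 0 = 1.
Sanity: Σ A_w = 4 = 2^2 = 4 ✓.
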